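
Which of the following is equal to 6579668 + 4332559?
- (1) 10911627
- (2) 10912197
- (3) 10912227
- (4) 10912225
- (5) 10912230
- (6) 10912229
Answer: 3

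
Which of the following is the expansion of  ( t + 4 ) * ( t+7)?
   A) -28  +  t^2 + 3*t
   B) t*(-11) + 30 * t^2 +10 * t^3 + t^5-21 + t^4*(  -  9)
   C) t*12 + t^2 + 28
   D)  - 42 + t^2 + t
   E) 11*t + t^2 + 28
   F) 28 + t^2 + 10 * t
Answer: E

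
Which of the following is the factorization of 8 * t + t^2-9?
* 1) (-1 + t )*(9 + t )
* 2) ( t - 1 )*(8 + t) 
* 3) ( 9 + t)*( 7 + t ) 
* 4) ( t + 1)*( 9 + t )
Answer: 1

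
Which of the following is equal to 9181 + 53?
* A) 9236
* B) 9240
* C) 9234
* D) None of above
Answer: C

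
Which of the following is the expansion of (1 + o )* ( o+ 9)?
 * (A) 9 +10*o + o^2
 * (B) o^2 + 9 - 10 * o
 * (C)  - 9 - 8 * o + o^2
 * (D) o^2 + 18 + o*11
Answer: A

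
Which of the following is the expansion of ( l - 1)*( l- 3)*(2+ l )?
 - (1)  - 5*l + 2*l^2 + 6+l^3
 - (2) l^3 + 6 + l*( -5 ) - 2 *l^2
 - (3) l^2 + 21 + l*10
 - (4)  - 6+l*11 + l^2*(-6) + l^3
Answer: 2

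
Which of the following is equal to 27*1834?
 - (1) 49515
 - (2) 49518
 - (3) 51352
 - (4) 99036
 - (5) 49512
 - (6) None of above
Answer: 2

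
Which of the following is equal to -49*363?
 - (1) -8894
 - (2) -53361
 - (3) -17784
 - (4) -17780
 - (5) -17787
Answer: 5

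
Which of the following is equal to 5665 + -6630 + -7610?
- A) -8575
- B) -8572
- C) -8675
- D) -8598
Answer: A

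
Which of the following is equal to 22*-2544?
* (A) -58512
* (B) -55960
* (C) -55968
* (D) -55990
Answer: C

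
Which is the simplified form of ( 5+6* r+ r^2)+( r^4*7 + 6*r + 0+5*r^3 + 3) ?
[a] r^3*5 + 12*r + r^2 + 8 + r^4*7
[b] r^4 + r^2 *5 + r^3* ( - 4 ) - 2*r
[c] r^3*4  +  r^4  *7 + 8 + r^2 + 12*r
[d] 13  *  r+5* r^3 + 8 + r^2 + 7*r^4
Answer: a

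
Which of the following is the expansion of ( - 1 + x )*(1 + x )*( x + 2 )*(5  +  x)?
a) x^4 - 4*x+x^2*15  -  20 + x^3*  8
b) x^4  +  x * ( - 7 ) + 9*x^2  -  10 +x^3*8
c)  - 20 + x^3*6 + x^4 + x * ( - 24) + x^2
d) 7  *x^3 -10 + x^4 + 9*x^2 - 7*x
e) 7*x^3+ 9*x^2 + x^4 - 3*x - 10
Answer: d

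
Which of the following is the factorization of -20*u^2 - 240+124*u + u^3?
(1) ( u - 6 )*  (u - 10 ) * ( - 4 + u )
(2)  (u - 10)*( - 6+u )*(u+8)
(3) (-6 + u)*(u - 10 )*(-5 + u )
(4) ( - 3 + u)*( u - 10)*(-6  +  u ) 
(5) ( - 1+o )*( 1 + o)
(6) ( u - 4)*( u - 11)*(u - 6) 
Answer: 1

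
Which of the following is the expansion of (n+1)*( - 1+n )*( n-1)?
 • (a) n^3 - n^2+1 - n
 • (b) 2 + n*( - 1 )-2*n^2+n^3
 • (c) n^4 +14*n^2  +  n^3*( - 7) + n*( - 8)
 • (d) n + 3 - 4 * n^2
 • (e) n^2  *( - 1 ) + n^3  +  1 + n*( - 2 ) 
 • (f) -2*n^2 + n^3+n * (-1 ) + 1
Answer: a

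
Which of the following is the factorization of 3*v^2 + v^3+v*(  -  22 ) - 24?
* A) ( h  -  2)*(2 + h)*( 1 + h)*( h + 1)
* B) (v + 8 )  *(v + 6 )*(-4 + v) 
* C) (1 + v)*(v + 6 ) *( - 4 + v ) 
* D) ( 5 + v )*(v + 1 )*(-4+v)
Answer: C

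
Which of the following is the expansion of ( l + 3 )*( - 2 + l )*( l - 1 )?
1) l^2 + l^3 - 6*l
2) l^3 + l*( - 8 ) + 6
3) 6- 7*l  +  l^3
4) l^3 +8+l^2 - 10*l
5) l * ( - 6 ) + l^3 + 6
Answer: 3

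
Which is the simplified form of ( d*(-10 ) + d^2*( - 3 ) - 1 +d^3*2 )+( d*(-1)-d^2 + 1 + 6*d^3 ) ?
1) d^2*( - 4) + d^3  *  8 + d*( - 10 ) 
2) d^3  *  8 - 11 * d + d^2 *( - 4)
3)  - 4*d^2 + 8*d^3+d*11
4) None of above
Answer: 2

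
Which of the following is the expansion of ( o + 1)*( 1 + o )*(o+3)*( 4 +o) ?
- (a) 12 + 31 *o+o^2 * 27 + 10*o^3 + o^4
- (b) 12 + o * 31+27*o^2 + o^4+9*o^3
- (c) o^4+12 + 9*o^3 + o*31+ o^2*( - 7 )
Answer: b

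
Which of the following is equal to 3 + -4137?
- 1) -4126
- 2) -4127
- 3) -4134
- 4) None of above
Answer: 3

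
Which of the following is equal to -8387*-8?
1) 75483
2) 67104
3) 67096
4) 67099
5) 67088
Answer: 3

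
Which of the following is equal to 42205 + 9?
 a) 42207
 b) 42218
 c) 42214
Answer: c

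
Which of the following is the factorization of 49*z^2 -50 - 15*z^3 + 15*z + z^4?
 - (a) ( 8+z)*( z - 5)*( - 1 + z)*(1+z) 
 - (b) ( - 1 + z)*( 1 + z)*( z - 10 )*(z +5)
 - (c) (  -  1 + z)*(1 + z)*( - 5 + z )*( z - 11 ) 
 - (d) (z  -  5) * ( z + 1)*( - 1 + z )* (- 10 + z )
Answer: d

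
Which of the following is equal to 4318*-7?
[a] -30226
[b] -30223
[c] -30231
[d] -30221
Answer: a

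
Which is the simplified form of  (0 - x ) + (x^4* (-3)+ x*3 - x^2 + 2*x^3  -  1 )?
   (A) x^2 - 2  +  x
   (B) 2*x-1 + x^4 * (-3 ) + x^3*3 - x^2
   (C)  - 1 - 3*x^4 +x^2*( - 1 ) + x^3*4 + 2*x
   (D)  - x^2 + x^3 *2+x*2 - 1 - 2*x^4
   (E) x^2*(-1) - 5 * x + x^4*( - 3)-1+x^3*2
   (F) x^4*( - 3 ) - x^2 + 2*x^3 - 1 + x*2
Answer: F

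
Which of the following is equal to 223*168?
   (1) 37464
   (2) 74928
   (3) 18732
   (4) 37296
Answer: 1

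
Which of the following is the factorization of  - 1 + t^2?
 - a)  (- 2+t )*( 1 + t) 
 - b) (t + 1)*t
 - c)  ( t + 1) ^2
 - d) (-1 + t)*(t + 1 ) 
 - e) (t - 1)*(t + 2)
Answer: d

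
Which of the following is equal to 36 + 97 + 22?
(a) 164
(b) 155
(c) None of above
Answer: b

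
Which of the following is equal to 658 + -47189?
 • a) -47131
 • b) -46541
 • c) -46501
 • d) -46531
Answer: d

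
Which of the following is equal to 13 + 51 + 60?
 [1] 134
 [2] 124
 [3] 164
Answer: 2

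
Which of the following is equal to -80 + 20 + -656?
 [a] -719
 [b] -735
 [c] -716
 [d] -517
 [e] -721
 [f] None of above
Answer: c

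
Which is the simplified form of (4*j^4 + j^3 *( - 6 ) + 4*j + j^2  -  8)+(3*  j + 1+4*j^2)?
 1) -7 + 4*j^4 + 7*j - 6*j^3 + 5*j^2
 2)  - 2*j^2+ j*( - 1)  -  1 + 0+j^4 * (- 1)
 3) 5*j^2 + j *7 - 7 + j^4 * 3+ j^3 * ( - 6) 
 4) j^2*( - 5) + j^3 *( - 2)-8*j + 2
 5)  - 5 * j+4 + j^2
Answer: 1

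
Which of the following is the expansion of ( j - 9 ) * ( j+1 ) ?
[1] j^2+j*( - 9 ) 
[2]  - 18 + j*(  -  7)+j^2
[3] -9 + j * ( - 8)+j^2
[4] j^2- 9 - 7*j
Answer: 3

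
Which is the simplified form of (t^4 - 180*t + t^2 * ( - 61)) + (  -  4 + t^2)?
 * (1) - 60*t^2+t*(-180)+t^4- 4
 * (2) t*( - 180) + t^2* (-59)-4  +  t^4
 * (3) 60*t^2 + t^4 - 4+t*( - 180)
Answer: 1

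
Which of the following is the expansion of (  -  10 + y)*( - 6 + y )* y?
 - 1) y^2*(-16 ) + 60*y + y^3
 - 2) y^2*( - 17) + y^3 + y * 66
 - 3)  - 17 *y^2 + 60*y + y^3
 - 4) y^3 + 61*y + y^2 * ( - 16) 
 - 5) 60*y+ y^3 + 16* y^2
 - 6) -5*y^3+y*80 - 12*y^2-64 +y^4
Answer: 1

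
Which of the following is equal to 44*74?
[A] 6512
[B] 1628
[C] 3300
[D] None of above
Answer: D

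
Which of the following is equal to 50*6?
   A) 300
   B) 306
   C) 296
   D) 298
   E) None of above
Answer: A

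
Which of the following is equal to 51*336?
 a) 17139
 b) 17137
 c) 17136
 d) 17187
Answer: c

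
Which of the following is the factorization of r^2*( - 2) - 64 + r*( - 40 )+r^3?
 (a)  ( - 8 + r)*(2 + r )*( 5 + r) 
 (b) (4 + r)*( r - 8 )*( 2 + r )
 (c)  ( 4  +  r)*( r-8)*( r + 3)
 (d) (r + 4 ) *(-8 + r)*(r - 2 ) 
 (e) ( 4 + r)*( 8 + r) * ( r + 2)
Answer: b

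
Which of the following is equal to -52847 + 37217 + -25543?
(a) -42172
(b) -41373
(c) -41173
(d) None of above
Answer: c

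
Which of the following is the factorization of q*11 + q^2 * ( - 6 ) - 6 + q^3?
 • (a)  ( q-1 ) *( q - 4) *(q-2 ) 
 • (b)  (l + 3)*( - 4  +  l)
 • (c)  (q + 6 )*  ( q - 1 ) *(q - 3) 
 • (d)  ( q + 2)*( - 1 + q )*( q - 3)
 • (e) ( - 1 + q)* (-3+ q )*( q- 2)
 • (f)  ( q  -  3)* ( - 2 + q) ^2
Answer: e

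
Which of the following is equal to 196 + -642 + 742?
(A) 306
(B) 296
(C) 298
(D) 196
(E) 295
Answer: B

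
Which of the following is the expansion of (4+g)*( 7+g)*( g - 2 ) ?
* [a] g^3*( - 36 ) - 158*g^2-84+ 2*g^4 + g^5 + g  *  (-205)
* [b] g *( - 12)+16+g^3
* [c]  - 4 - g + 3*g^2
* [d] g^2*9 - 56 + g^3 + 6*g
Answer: d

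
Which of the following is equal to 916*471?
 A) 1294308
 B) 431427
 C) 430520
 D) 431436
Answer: D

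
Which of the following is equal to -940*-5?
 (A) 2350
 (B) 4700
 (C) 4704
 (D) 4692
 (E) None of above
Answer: B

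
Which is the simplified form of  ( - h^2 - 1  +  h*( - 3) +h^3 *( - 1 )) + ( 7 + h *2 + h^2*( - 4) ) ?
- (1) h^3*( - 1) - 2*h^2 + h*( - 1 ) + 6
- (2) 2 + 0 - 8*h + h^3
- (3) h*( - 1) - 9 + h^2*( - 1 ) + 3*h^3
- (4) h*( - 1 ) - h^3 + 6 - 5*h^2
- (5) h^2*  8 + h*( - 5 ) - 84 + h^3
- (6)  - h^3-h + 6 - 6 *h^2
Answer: 4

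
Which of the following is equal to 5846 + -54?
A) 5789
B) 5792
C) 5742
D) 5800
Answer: B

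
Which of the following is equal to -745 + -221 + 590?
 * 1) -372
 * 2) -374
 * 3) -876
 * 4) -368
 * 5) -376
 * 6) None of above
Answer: 5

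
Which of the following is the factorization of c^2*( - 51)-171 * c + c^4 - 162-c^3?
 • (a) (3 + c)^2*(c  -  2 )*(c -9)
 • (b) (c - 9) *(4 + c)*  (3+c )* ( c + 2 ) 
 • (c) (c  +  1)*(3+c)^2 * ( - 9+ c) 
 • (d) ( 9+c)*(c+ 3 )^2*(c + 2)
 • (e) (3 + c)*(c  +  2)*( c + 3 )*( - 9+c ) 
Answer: e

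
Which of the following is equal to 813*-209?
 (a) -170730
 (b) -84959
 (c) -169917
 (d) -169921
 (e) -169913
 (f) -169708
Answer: c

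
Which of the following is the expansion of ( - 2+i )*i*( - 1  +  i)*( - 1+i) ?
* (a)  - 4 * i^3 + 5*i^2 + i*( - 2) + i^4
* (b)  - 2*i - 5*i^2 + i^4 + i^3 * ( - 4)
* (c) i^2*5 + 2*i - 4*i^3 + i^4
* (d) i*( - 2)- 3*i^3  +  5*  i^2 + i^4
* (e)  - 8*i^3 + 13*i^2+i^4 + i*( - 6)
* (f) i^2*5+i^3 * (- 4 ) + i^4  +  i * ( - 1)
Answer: a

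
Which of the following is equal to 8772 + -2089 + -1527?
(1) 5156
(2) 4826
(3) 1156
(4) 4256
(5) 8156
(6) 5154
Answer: 1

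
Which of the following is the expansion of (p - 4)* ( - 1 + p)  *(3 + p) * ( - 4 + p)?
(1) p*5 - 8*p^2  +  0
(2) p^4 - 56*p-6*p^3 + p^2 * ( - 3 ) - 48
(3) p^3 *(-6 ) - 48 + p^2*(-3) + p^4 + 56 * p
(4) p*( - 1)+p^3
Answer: 3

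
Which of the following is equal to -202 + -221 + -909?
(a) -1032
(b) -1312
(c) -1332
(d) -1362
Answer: c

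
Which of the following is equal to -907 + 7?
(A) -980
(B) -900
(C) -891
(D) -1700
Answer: B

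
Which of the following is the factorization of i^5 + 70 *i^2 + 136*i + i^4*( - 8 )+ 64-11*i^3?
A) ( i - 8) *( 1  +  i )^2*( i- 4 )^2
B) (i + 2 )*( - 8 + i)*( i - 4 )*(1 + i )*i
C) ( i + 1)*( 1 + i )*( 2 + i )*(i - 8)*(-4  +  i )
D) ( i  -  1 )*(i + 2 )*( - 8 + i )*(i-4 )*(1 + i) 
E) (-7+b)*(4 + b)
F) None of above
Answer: C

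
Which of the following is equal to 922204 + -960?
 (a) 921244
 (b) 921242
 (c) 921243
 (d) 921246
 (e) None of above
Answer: a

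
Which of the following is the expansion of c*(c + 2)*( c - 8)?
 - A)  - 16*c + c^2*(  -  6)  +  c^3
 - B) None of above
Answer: A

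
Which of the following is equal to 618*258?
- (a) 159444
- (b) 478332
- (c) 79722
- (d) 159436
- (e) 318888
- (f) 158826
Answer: a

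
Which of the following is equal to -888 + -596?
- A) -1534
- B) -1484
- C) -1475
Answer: B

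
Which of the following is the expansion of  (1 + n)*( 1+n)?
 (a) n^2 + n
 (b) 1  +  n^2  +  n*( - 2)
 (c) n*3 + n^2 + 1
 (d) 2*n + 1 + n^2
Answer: d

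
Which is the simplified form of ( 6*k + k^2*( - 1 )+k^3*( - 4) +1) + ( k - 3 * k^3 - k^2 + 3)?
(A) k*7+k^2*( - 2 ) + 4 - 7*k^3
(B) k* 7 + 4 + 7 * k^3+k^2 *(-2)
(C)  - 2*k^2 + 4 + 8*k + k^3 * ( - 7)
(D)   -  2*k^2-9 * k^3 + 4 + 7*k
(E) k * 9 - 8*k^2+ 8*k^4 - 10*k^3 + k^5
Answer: A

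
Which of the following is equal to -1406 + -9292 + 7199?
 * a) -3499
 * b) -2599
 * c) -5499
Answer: a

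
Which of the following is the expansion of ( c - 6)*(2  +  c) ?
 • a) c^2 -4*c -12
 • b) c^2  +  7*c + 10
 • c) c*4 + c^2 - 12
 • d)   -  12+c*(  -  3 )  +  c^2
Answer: a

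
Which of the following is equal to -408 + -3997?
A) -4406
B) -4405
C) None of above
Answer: B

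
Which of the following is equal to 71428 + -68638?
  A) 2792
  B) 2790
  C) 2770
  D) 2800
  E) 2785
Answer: B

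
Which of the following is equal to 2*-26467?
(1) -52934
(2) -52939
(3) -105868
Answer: 1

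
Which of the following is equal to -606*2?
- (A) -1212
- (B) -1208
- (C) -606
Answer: A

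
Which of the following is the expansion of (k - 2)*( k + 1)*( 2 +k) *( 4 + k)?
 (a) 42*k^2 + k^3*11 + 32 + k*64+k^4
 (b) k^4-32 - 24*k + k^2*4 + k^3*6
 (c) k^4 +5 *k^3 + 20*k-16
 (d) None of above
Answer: d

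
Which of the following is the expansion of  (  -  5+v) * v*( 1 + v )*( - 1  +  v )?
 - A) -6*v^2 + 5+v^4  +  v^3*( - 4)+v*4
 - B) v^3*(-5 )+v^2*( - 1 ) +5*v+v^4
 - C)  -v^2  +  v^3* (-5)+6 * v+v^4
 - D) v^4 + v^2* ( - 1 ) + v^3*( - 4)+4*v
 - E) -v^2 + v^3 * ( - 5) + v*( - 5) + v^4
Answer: B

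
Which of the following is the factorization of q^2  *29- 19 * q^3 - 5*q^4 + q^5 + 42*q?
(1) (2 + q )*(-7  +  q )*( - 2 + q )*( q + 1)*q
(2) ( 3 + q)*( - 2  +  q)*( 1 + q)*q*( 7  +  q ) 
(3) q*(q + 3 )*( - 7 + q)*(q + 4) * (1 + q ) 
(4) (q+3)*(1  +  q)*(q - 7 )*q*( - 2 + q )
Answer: 4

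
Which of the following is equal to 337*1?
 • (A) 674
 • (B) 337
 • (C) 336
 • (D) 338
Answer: B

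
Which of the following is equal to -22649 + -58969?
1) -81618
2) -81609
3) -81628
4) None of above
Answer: 1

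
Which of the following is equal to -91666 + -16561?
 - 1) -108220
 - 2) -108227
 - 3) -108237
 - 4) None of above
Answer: 2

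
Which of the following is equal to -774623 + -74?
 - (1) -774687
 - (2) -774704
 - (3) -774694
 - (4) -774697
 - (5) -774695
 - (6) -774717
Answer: 4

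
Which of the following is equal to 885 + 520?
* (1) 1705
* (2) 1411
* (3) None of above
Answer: 3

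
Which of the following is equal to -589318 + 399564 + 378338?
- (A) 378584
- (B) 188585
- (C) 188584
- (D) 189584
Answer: C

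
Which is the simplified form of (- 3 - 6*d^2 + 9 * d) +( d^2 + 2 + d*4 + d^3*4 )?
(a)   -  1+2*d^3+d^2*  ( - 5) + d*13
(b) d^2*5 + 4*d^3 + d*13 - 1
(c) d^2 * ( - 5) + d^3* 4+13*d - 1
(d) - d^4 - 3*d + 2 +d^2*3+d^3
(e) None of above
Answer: c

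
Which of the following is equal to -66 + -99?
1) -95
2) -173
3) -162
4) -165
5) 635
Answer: 4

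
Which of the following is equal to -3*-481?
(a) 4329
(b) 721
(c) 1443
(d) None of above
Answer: c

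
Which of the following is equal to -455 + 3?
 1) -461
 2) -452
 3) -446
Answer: 2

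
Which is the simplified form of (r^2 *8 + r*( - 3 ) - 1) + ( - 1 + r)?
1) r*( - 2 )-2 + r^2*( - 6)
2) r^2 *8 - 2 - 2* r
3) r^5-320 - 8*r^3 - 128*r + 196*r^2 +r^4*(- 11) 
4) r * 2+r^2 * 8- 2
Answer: 2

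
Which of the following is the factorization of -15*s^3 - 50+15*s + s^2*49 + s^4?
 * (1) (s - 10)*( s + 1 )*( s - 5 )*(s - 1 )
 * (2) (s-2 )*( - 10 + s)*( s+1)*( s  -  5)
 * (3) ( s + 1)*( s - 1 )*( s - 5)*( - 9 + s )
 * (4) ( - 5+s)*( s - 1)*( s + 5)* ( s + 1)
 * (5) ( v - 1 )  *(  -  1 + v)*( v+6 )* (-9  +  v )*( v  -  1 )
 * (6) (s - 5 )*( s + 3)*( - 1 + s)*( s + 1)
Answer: 1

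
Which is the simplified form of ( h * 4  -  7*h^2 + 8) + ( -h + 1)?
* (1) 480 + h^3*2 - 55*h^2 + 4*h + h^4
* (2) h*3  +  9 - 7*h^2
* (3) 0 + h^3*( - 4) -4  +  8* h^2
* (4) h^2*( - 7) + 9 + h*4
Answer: 2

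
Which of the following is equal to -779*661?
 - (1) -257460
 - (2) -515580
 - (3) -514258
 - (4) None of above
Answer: 4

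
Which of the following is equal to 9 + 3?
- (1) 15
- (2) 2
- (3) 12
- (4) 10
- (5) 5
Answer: 3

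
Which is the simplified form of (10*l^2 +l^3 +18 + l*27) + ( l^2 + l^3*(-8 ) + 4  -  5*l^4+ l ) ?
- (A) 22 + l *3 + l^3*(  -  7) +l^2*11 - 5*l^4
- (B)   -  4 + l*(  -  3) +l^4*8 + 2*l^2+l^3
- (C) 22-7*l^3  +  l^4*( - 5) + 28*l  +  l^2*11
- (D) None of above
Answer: C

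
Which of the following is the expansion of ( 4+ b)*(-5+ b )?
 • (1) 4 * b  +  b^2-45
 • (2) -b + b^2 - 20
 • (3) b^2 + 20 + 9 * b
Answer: 2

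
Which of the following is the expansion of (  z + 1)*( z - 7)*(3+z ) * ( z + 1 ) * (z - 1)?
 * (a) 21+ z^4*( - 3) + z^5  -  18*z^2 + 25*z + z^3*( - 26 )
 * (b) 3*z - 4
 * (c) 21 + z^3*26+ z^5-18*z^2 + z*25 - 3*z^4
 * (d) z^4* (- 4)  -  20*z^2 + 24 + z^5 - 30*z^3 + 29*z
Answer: a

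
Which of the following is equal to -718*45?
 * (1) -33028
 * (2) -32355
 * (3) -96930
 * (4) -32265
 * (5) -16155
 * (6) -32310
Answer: 6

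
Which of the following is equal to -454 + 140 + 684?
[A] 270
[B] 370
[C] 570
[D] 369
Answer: B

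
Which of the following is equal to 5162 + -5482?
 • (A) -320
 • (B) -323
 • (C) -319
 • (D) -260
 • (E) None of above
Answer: A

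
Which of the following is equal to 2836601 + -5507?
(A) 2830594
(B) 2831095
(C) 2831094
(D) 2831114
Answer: C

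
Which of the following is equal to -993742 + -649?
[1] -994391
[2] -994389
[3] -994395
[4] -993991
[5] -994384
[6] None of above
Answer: 1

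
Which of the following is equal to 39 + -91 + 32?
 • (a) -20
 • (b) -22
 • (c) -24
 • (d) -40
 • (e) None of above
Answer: a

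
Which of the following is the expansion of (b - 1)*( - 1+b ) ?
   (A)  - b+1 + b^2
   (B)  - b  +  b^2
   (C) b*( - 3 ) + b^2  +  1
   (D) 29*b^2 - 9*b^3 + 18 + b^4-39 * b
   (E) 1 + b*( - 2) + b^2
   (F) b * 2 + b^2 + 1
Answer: E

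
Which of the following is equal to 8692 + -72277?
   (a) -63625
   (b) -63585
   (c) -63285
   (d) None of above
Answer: b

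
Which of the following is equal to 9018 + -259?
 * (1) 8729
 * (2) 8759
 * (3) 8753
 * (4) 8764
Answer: 2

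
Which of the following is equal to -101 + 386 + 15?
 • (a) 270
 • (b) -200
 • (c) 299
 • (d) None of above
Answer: d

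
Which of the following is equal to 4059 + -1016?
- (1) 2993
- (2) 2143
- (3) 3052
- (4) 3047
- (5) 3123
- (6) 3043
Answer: 6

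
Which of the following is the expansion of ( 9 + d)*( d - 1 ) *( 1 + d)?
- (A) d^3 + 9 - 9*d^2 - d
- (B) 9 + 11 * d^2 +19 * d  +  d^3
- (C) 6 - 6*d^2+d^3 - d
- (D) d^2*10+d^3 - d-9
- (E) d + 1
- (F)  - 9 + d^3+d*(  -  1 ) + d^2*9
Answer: F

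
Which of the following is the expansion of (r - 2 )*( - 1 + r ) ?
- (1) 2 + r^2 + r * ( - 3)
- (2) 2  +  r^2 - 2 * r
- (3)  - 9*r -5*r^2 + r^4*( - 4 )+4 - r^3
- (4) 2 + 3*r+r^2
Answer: 1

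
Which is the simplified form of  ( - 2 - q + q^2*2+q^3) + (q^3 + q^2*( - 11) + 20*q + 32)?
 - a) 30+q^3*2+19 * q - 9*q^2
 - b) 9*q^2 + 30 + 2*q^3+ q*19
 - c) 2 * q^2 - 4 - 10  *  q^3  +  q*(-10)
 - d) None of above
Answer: a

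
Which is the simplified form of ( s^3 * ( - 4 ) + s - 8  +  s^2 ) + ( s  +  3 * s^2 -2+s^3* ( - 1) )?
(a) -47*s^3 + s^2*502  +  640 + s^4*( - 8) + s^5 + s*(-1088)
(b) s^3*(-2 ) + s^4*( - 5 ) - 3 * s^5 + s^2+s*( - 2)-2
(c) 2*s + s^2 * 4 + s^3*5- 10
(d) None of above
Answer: d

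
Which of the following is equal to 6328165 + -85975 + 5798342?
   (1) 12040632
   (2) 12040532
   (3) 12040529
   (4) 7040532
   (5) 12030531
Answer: 2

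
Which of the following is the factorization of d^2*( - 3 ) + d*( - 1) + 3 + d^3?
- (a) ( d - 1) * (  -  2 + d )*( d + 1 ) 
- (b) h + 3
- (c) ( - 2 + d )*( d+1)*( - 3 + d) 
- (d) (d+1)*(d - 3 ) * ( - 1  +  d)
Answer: d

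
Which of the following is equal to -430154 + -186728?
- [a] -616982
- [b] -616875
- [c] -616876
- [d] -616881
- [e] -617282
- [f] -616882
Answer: f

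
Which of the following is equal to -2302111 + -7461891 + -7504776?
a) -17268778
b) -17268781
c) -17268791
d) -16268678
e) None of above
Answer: a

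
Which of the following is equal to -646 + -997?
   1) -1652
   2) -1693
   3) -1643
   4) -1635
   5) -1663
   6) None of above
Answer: 3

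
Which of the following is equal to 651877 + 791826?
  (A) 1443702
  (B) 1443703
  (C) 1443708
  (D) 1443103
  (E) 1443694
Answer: B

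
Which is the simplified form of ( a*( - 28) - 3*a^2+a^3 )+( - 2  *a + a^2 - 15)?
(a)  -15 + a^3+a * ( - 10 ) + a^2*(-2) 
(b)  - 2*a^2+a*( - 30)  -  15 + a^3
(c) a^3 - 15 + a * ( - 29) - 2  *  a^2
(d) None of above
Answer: b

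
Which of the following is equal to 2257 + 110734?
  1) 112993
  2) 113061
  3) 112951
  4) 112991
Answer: 4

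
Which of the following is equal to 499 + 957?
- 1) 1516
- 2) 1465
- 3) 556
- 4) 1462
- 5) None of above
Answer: 5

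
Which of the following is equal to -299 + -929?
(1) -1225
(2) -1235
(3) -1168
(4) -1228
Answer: 4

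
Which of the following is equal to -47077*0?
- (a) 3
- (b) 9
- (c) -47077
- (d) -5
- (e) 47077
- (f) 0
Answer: f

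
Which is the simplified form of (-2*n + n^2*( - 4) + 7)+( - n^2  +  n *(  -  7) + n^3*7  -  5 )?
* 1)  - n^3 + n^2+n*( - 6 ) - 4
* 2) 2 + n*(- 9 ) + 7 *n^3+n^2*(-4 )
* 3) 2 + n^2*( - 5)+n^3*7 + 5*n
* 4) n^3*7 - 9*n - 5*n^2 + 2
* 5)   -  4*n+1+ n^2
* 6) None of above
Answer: 4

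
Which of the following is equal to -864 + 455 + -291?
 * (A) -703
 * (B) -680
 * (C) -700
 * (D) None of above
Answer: C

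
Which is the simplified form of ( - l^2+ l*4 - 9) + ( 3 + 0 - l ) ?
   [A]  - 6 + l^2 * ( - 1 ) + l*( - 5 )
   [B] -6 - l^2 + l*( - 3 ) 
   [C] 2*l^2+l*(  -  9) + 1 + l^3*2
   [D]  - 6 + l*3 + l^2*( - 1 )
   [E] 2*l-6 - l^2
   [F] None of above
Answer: D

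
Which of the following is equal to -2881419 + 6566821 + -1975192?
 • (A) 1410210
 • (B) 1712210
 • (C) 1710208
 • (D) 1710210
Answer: D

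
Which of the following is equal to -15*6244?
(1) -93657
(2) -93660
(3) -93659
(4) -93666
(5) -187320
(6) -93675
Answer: 2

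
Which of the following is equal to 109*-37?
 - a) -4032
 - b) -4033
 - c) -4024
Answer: b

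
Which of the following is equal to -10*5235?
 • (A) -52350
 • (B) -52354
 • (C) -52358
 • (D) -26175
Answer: A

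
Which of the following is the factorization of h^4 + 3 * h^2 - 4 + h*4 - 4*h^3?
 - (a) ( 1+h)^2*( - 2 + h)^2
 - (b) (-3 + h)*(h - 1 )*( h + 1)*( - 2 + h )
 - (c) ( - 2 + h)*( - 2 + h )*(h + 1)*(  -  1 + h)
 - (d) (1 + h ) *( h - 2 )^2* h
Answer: c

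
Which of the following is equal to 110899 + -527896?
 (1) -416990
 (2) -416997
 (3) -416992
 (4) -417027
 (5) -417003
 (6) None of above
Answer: 2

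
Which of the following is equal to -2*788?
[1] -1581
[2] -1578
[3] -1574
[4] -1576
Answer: 4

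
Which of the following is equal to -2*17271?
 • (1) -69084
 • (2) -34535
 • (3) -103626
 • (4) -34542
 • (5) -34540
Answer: 4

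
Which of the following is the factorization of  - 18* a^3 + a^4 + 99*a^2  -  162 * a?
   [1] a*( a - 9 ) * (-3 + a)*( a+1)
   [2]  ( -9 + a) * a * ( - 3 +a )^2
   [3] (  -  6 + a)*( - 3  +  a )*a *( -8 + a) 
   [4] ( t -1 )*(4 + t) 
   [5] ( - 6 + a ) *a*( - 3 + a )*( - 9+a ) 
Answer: 5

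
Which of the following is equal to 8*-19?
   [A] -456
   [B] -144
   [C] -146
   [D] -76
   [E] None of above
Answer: E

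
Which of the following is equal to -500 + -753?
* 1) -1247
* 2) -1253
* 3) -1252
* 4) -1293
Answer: 2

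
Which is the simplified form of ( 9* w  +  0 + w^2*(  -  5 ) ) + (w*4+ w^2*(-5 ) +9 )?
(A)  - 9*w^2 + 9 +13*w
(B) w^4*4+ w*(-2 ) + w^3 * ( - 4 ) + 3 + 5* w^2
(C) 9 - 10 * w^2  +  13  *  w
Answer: C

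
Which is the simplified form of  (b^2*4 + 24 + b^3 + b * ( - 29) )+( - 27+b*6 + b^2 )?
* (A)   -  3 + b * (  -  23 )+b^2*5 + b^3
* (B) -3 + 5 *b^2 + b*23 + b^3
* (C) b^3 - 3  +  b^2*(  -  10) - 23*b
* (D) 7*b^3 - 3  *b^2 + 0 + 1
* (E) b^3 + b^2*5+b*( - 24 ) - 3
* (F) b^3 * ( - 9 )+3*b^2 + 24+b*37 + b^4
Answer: A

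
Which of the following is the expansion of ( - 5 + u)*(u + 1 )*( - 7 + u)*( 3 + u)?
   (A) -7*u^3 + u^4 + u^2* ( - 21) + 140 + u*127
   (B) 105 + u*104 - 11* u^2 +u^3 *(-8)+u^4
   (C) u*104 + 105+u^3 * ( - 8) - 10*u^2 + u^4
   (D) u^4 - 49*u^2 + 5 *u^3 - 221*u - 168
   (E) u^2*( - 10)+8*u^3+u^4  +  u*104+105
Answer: C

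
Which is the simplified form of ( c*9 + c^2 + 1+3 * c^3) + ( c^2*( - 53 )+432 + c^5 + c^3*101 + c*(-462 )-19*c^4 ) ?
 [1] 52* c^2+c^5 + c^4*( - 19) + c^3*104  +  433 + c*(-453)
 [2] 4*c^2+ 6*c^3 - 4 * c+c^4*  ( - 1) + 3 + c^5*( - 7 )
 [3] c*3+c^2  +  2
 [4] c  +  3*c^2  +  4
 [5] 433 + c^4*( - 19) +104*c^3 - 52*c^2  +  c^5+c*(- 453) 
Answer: 5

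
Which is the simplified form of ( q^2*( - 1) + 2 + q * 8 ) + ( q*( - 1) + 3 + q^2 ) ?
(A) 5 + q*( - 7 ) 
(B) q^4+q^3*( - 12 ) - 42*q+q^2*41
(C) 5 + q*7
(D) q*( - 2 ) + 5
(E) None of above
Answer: C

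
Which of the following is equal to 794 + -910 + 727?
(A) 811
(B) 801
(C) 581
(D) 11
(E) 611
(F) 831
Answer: E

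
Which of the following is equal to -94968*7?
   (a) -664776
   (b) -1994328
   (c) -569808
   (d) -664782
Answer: a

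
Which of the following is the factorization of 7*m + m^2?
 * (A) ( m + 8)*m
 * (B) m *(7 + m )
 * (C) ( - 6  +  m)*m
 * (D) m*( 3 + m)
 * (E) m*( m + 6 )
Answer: B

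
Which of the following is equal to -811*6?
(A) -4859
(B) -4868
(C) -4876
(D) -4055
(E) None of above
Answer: E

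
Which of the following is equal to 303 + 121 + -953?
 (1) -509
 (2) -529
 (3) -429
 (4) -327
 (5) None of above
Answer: 2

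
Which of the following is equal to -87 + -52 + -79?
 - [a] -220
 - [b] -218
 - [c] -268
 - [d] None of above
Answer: b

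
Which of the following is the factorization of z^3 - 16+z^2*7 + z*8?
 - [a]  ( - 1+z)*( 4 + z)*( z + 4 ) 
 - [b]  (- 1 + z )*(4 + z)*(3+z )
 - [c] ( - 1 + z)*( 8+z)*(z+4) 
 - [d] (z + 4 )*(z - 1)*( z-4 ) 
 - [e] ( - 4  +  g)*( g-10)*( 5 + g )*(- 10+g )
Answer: a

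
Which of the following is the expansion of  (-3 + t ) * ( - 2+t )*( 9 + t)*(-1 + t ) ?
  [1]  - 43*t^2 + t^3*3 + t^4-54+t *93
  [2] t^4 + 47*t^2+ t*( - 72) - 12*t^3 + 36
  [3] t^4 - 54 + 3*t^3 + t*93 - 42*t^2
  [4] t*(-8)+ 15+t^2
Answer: 1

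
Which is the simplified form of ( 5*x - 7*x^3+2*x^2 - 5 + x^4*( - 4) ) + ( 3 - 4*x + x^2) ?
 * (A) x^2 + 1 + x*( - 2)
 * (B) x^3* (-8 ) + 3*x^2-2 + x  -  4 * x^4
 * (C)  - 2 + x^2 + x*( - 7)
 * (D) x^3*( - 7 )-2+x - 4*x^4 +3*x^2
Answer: D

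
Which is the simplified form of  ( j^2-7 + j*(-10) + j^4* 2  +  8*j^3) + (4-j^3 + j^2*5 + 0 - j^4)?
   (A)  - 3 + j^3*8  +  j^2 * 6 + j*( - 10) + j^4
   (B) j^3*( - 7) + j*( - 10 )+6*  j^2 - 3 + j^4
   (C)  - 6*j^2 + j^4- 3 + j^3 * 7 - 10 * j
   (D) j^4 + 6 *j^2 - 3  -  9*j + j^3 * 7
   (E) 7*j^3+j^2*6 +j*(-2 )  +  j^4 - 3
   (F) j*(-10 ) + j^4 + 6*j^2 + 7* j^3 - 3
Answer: F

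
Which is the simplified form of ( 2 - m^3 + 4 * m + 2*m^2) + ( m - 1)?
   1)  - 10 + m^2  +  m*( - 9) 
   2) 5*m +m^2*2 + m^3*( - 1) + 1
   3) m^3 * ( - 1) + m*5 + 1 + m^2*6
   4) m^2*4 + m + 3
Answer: 2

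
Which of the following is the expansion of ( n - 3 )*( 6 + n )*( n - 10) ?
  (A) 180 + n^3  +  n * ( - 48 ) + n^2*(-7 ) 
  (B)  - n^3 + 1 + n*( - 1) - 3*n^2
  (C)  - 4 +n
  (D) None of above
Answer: A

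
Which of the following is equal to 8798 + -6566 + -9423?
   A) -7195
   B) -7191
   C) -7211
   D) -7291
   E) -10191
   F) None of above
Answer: B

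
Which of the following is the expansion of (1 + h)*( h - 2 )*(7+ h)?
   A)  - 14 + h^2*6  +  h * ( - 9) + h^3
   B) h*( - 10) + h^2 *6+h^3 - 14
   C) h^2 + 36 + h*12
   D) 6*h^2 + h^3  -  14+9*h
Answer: A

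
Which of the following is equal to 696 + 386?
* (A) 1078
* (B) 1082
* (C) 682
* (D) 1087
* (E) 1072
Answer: B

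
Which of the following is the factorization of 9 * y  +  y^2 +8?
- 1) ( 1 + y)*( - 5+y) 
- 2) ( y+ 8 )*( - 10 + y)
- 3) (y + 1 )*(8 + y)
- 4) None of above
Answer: 3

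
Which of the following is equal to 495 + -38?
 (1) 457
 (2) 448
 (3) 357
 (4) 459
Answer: 1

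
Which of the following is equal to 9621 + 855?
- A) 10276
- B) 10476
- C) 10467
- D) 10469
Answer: B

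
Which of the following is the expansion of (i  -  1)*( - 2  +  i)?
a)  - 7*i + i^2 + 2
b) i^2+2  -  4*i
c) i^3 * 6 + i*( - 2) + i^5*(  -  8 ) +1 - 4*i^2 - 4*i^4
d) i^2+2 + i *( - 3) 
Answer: d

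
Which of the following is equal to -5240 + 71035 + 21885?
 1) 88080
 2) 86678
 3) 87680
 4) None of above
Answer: 3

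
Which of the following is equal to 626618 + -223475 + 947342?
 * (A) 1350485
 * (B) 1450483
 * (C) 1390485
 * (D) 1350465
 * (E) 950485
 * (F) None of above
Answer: A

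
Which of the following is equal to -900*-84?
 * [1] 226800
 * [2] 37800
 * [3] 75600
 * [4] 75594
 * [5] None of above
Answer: 3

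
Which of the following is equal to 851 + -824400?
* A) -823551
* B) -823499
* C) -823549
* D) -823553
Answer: C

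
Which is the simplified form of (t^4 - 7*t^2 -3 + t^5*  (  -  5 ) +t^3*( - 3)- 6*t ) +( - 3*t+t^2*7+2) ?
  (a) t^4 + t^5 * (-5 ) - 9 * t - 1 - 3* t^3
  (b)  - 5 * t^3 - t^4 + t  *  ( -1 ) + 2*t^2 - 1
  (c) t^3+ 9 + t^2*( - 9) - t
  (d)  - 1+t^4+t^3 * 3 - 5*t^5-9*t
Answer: a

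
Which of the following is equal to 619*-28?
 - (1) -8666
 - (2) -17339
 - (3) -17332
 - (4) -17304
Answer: 3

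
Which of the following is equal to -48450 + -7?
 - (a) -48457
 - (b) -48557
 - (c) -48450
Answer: a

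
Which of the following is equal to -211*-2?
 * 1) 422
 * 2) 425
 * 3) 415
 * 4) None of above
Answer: 1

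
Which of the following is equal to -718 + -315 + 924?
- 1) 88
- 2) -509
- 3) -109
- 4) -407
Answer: 3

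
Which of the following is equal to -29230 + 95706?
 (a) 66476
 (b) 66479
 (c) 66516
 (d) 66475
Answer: a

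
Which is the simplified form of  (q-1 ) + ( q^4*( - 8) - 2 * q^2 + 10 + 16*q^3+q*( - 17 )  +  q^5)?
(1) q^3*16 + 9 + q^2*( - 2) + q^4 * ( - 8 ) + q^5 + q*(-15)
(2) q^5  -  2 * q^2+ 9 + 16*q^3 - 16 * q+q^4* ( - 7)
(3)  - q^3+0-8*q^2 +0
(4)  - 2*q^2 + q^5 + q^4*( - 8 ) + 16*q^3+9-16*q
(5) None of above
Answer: 4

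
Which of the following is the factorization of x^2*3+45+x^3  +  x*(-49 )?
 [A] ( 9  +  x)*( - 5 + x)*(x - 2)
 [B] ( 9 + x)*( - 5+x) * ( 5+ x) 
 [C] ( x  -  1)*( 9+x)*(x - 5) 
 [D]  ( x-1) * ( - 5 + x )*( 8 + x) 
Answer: C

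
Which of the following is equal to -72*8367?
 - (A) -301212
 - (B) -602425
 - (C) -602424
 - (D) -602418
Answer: C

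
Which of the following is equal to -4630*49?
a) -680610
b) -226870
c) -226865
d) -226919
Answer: b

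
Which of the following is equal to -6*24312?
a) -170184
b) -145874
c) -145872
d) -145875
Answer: c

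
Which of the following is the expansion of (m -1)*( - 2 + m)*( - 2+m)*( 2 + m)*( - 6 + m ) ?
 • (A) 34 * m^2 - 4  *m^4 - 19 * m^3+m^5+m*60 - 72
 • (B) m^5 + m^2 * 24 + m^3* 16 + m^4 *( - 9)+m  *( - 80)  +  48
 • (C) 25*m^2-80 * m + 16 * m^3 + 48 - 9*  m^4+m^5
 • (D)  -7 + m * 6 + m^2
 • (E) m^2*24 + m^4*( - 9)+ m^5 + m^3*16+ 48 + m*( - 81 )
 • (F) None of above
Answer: B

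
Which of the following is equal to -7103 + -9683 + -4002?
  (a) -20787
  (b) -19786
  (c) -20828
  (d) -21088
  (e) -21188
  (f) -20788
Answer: f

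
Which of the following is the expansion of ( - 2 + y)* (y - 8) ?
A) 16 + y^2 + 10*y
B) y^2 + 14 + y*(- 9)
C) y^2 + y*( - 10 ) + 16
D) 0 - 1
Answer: C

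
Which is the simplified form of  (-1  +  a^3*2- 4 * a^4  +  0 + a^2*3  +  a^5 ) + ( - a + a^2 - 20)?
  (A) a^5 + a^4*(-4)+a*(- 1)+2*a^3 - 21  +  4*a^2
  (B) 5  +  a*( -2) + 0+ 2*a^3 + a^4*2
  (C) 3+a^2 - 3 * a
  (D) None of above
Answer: A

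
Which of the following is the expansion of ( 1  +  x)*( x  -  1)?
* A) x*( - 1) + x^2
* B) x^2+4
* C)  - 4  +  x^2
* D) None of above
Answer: D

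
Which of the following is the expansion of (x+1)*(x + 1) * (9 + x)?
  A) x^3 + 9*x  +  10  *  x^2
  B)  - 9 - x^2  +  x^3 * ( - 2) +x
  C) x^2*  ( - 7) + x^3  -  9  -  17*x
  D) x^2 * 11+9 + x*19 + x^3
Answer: D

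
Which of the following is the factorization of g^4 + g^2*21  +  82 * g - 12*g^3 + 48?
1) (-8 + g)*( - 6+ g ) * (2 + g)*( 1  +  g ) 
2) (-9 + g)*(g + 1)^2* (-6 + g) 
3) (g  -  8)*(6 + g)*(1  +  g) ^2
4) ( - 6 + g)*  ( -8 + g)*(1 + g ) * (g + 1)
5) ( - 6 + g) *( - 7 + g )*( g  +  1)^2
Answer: 4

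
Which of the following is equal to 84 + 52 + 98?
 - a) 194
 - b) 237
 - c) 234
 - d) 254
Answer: c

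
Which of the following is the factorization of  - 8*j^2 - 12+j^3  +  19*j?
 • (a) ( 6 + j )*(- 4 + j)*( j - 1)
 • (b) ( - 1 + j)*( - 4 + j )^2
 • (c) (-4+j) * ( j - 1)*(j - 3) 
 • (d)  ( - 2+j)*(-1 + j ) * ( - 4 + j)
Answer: c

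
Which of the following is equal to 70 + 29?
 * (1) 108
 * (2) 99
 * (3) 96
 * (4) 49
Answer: 2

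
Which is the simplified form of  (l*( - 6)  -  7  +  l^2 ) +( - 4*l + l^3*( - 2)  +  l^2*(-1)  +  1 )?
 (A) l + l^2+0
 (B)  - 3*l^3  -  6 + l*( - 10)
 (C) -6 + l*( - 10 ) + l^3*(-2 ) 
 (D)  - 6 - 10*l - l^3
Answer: C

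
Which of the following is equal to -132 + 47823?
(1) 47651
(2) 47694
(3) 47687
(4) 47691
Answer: 4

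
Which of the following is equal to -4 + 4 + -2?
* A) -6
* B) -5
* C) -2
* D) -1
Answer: C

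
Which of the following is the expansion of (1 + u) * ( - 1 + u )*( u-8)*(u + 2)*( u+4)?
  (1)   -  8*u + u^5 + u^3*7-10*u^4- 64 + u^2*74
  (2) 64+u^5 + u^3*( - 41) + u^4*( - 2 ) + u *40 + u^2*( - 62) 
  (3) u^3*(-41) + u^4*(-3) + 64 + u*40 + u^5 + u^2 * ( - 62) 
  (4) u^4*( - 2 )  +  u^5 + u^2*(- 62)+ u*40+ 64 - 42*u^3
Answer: 2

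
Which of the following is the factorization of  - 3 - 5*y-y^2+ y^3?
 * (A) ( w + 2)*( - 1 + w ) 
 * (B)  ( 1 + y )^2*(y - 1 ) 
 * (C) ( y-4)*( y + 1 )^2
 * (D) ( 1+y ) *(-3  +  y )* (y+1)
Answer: D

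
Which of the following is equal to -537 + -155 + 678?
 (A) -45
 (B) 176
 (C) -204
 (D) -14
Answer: D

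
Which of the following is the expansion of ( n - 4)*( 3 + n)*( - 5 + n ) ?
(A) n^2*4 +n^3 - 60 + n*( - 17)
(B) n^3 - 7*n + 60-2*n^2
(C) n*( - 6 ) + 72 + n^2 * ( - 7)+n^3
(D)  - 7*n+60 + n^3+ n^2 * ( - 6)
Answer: D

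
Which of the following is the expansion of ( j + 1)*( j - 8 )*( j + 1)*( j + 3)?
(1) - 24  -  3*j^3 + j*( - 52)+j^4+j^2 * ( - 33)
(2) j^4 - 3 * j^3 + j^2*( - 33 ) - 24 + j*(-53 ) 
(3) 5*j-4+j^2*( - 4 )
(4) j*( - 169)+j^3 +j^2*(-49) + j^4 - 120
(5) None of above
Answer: 2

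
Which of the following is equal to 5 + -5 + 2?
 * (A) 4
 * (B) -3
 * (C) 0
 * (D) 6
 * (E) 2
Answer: E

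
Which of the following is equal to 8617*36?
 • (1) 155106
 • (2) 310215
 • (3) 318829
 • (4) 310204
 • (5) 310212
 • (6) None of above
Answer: 5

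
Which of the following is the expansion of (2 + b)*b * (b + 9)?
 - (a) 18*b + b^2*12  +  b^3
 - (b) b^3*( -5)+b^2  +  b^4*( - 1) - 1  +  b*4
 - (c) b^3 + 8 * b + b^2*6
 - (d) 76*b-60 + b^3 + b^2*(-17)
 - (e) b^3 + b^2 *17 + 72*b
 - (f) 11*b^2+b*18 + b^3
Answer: f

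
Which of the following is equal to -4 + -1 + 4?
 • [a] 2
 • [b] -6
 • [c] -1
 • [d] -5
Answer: c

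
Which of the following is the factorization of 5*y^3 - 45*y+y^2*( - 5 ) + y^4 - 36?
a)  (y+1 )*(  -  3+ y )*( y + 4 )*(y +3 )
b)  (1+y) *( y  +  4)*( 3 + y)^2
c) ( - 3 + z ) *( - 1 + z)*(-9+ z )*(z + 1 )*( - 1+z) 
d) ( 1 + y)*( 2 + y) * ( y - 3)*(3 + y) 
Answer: a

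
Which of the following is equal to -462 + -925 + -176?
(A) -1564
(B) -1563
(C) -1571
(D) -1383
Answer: B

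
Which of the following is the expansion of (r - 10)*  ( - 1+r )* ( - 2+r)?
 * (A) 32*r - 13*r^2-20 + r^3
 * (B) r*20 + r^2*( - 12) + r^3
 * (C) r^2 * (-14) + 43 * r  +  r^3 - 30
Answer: A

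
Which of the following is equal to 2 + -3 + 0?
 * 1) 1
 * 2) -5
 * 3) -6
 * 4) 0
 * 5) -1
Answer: 5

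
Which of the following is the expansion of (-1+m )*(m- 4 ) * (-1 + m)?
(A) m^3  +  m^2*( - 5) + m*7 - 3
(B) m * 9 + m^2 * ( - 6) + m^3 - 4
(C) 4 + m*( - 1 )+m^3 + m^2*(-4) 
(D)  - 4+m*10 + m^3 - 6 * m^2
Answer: B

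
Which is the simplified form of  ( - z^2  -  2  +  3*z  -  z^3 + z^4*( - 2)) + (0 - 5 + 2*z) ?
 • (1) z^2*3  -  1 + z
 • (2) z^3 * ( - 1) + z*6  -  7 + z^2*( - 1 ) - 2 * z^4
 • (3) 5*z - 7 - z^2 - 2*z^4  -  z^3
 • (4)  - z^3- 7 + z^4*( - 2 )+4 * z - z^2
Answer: 3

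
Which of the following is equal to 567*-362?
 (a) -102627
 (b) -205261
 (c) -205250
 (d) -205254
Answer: d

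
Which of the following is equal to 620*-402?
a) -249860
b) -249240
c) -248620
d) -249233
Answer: b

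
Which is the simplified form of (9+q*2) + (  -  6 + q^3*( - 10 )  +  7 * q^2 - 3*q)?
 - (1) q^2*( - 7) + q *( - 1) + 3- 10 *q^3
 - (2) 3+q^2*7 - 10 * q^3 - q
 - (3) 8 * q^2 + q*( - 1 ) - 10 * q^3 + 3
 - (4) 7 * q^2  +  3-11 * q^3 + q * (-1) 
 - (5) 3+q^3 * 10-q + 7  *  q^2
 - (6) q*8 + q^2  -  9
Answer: 2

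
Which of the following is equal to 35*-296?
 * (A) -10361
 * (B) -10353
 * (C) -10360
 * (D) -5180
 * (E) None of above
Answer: C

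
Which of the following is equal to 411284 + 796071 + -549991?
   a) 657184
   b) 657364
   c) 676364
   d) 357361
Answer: b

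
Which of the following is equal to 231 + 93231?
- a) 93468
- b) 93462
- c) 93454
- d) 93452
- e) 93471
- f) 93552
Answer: b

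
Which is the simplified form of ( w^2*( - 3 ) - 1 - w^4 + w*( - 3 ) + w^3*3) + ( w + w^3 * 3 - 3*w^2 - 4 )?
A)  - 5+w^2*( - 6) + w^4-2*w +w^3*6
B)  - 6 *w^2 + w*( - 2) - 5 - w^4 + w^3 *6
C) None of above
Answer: B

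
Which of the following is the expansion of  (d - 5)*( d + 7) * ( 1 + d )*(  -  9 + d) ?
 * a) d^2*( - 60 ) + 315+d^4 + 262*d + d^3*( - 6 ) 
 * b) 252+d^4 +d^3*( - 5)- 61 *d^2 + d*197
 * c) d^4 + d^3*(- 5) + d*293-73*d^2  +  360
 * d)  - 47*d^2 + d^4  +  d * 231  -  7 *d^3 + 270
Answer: a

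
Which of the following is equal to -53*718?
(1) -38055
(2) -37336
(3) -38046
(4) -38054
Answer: 4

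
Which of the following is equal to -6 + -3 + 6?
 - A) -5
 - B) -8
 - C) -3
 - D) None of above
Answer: C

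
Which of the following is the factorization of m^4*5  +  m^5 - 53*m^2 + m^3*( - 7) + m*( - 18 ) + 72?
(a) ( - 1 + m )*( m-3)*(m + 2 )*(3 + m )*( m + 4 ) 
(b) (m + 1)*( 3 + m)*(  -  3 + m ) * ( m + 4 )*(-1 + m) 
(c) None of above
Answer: a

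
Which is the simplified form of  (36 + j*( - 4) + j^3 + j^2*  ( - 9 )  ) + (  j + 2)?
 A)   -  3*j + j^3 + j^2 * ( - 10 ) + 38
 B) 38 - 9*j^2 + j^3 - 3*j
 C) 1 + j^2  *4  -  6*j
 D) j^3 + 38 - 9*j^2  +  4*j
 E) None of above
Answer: B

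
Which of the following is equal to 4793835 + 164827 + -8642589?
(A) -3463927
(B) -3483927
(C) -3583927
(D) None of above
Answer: D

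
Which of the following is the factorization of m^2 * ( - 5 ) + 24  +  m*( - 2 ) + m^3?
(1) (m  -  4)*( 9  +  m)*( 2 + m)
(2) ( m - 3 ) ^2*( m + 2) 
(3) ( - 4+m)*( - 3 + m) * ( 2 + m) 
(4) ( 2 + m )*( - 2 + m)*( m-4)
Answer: 3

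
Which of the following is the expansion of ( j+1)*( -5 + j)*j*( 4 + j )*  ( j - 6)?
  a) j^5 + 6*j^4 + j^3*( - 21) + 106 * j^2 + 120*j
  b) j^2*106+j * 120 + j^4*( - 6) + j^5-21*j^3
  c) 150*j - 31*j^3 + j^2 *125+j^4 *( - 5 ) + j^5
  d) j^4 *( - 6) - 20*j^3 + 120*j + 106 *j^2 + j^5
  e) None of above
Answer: b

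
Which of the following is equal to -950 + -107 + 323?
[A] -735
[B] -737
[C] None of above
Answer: C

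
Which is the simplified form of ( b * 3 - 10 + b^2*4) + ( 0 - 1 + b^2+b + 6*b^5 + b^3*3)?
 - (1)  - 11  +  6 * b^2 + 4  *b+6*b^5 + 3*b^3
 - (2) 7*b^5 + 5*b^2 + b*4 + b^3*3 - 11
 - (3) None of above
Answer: 3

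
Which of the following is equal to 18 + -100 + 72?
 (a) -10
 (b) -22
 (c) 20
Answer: a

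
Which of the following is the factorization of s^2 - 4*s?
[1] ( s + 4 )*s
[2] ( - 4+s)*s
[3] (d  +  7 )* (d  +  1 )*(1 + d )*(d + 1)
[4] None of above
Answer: 2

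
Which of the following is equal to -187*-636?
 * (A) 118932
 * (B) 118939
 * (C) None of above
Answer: A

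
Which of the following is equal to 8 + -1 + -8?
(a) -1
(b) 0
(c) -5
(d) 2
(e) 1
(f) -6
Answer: a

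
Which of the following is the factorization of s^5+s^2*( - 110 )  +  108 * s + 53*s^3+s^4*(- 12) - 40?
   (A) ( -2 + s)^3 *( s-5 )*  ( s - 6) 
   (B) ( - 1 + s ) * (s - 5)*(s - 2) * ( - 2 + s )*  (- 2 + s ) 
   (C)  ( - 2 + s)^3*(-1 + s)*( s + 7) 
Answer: B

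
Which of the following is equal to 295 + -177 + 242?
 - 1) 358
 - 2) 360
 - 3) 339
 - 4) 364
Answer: 2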